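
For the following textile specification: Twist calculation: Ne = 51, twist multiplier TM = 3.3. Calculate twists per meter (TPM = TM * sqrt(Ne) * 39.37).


Formula: TPM = TM * sqrt(Ne) * 39.37
Step 1: sqrt(Ne) = sqrt(51) = 7.1414
Step 2: TM * sqrt(Ne) = 3.3 * 7.1414 = 23.5666
Step 3: TPM = 23.5666 * 39.37 = 928 twists/m

928 twists/m


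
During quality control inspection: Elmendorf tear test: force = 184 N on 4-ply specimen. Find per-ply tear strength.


Formula: Per-ply strength = Total force / Number of plies
Per-ply = 184 N / 4
Per-ply = 46 N

46 N


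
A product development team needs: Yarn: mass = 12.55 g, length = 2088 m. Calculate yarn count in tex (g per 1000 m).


Formula: Tex = (mass_g / length_m) * 1000
Substituting: Tex = (12.55 / 2088) * 1000
Intermediate: 12.55 / 2088 = 0.00601054 g/m
Tex = 0.00601054 * 1000 = 6.01 tex

6.01 tex


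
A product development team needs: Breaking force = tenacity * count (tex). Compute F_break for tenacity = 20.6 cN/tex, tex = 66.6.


Formula: Breaking force = Tenacity * Linear density
F = 20.6 cN/tex * 66.6 tex
F = 1371.96 cN

1371.96 cN


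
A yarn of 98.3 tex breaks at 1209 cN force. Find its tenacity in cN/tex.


Formula: Tenacity = Breaking force / Linear density
Tenacity = 1209 cN / 98.3 tex
Tenacity = 12.30 cN/tex

12.30 cN/tex


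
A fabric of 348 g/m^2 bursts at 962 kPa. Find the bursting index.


Formula: Bursting Index = Bursting Strength / Fabric GSM
BI = 962 kPa / 348 g/m^2
BI = 2.764 kPa/(g/m^2)

2.764 kPa/(g/m^2)


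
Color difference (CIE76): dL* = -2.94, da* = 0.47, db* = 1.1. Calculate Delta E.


Formula: Delta E = sqrt(dL*^2 + da*^2 + db*^2)
Step 1: dL*^2 = (-2.94)^2 = 8.6436
Step 2: da*^2 = 0.47^2 = 0.2209
Step 3: db*^2 = 1.1^2 = 1.21
Step 4: Sum = 8.6436 + 0.2209 + 1.21 = 10.0745
Step 5: Delta E = sqrt(10.0745) = 3.17

3.17 Delta E


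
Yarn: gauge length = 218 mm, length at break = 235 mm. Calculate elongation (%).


Formula: Elongation (%) = ((L_break - L0) / L0) * 100
Step 1: Extension = 235 - 218 = 17 mm
Step 2: Elongation = (17 / 218) * 100
Step 3: Elongation = 0.077982 * 100 = 7.7982% ≈ 7.8%

7.8%


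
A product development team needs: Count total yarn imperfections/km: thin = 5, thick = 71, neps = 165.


Formula: Total = thin places + thick places + neps
Total = 5 + 71 + 165
Total = 241 imperfections/km

241 imperfections/km


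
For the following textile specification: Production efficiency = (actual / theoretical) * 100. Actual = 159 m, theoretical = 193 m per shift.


Formula: Efficiency% = (Actual output / Theoretical output) * 100
Efficiency% = (159 / 193) * 100
Efficiency% = 0.823834 * 100 = 82.3834% ≈ 82.4%

82.4%


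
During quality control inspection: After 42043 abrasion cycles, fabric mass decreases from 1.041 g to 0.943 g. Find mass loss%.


Formula: Mass loss% = ((m_before - m_after) / m_before) * 100
Step 1: Mass loss = 1.041 - 0.943 = 0.098 g
Step 2: Ratio = 0.098 / 1.041 = 0.0941402
Step 3: Mass loss% = 0.0941402 * 100 = 9.41402% ≈ 9.41%

9.41%


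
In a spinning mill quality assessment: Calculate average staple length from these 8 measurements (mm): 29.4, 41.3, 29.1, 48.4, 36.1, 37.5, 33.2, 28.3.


Formula: Mean = sum of lengths / count
Sum = 29.4 + 41.3 + 29.1 + 48.4 + 36.1 + 37.5 + 33.2 + 28.3
Sum = 283.3 mm
Mean = 283.3 / 8 = 35.41 mm

35.41 mm


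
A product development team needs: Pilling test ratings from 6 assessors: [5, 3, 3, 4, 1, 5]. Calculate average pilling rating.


Formula: Mean = sum / count
Sum = 5 + 3 + 3 + 4 + 1 + 5 = 21
Mean = 21 / 6 = 3.5

3.5


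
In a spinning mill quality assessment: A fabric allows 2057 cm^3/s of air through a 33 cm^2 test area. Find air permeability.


Formula: Air Permeability = Airflow / Test Area
AP = 2057 cm^3/s / 33 cm^2
AP = 62.3 cm^3/s/cm^2

62.3 cm^3/s/cm^2


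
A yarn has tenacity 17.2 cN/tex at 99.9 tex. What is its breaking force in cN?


Formula: Breaking force = Tenacity * Linear density
F = 17.2 cN/tex * 99.9 tex
F = 1718.28 cN

1718.28 cN


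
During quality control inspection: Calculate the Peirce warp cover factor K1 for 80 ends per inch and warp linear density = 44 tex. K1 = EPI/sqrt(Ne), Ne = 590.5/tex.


Formula: K1 = EPI / sqrt(Ne), with Ne = 590.5 / tex_warp
Step 1: Ne = 590.5 / 44 = 13.42
Step 2: sqrt(Ne) = sqrt(13.42) = 3.6633
Step 3: K1 = 80 / 3.6633 = 21.8

21.8


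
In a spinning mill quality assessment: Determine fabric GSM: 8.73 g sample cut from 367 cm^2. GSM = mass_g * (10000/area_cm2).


Formula: GSM = mass_g / area_m2
Step 1: Convert area: 367 cm^2 = 367 / 10000 = 0.0367 m^2
Step 2: GSM = 8.73 g / 0.0367 m^2 = 237.9 g/m^2

237.9 g/m^2


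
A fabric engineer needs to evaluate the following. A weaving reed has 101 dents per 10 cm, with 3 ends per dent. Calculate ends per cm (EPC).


Formula: EPC = (dents per 10 cm * ends per dent) / 10
Step 1: Total ends per 10 cm = 101 * 3 = 303
Step 2: EPC = 303 / 10 = 30.3 ends/cm

30.3 ends/cm


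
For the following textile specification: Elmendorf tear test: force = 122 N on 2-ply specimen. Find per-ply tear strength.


Formula: Per-ply strength = Total force / Number of plies
Per-ply = 122 N / 2
Per-ply = 61 N

61 N


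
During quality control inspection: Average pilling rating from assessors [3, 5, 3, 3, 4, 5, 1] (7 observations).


Formula: Mean = sum / count
Sum = 3 + 5 + 3 + 3 + 4 + 5 + 1 = 24
Mean = 24 / 7 = 3.4

3.4


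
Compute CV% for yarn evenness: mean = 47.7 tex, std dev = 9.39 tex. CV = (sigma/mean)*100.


Formula: CV% = (standard deviation / mean) * 100
Step 1: Ratio = 9.39 / 47.7 = 0.196855
Step 2: CV% = 0.196855 * 100 = 19.6855% ≈ 19.7%

19.7%


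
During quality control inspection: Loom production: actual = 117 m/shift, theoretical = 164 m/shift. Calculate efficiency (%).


Formula: Efficiency% = (Actual output / Theoretical output) * 100
Efficiency% = (117 / 164) * 100
Efficiency% = 0.713415 * 100 = 71.3415% ≈ 71.3%

71.3%


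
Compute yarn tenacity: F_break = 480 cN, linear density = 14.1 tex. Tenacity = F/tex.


Formula: Tenacity = Breaking force / Linear density
Tenacity = 480 cN / 14.1 tex
Tenacity = 34.04 cN/tex

34.04 cN/tex


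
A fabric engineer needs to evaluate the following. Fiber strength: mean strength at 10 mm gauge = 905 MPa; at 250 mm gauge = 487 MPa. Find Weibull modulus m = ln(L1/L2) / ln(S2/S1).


Formula: m = ln(L1/L2) / ln(S2/S1)
Step 1: ln(L1/L2) = ln(10/250) = -3.21888
Step 2: S2/S1 = 487/905 = 0.53812
Step 3: ln(S2/S1) = ln(0.53812) = -0.61967
Step 4: m = -3.21888 / -0.61967 = 5.19

5.19 (Weibull m)


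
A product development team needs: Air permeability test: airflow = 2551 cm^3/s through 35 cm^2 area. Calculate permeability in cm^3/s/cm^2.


Formula: Air Permeability = Airflow / Test Area
AP = 2551 cm^3/s / 35 cm^2
AP = 72.9 cm^3/s/cm^2

72.9 cm^3/s/cm^2


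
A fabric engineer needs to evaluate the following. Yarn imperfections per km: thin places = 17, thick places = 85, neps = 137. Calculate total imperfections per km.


Formula: Total = thin places + thick places + neps
Total = 17 + 85 + 137
Total = 239 imperfections/km

239 imperfections/km


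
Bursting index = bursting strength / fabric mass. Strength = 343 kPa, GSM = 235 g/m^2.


Formula: Bursting Index = Bursting Strength / Fabric GSM
BI = 343 kPa / 235 g/m^2
BI = 1.460 kPa/(g/m^2)

1.460 kPa/(g/m^2)


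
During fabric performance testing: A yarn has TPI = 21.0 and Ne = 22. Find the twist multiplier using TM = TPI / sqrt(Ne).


Formula: TM = TPI / sqrt(Ne)
Step 1: sqrt(Ne) = sqrt(22) = 4.6904
Step 2: TM = 21.0 / 4.6904 = 4.48

4.48 TM


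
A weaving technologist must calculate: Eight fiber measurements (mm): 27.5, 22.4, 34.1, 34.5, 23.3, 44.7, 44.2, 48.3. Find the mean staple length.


Formula: Mean = sum of lengths / count
Sum = 27.5 + 22.4 + 34.1 + 34.5 + 23.3 + 44.7 + 44.2 + 48.3
Sum = 279.0 mm
Mean = 279.0 / 8 = 34.88 mm

34.88 mm


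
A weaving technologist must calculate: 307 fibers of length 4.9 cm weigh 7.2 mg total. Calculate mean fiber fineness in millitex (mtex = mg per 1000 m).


Formula: fineness (mtex) = mass (mg) / total length (km) = (mass_mg / total_length_m) * 1000
Step 1: Convert fiber length: 4.9 cm = 0.049 m
Step 2: Total fiber length = 307 * 0.049 = 15.043 m
Step 3: Linear density = 7.2 mg / 15.043 m = 0.4786 mg/m
Step 4: fineness = 0.4786 * 1000 = 478.6 mtex

478.6 mtex


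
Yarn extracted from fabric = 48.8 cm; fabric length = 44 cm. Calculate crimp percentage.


Formula: Crimp% = ((L_yarn - L_fabric) / L_fabric) * 100
Step 1: Extension = 48.8 - 44 = 4.8 cm
Step 2: Crimp% = (4.8 / 44) * 100
Step 3: Crimp% = 0.109091 * 100 = 10.9091% ≈ 10.9%

10.9%


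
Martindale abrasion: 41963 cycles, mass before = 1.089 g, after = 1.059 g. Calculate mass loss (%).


Formula: Mass loss% = ((m_before - m_after) / m_before) * 100
Step 1: Mass loss = 1.089 - 1.059 = 0.03 g
Step 2: Ratio = 0.03 / 1.089 = 0.0275482
Step 3: Mass loss% = 0.0275482 * 100 = 2.75482% ≈ 2.75%

2.75%


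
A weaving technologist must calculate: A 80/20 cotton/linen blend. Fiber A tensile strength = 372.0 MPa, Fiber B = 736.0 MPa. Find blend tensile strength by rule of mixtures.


Formula: Blend property = (fraction_A * property_A) + (fraction_B * property_B)
Step 1: Contribution A = 80/100 * 372.0 MPa = 297.6 MPa
Step 2: Contribution B = 20/100 * 736.0 MPa = 147.2 MPa
Step 3: Blend tensile strength = 297.6 + 147.2 = 444.8 MPa

444.8 MPa


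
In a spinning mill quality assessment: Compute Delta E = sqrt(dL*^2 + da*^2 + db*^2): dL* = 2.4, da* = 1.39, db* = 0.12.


Formula: Delta E = sqrt(dL*^2 + da*^2 + db*^2)
Step 1: dL*^2 = 2.4^2 = 5.76
Step 2: da*^2 = 1.39^2 = 1.9321
Step 3: db*^2 = 0.12^2 = 0.0144
Step 4: Sum = 5.76 + 1.9321 + 0.0144 = 7.7065
Step 5: Delta E = sqrt(7.7065) = 2.78

2.78 Delta E


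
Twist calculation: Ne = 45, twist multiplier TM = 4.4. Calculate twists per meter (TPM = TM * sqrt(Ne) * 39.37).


Formula: TPM = TM * sqrt(Ne) * 39.37
Step 1: sqrt(Ne) = sqrt(45) = 6.7082
Step 2: TM * sqrt(Ne) = 4.4 * 6.7082 = 29.5161
Step 3: TPM = 29.5161 * 39.37 = 1162 twists/m

1162 twists/m


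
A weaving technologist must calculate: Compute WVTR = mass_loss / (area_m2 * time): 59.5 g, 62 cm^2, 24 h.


Formula: WVTR = mass_loss / (area * time)
Step 1: Convert area: 62 cm^2 = 0.0062 m^2
Step 2: WVTR = 59.5 g / (0.0062 m^2 * 24 h)
Step 3: WVTR = 59.5 / 0.1488 = 399.9 g/m^2/h

399.9 g/m^2/h


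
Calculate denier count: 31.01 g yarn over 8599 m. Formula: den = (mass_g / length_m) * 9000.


Formula: den = (mass_g / length_m) * 9000
Substituting: den = (31.01 / 8599) * 9000
Intermediate: 31.01 / 8599 = 0.00360623 g/m
den = 0.00360623 * 9000 = 32.5 denier

32.5 denier


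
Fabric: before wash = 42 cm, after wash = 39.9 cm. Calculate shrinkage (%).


Formula: Shrinkage% = ((L_before - L_after) / L_before) * 100
Step 1: Shrinkage = 42 - 39.9 = 2.1 cm
Step 2: Shrinkage% = (2.1 / 42) * 100
Step 3: Shrinkage% = 0.05 * 100 = 5.0%

5.0%


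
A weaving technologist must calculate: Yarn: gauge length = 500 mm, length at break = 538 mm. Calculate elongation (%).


Formula: Elongation (%) = ((L_break - L0) / L0) * 100
Step 1: Extension = 538 - 500 = 38 mm
Step 2: Elongation = (38 / 500) * 100
Step 3: Elongation = 0.076 * 100 = 7.6%

7.6%


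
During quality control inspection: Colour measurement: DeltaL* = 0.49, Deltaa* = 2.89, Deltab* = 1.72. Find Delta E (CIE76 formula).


Formula: Delta E = sqrt(dL*^2 + da*^2 + db*^2)
Step 1: dL*^2 = 0.49^2 = 0.2401
Step 2: da*^2 = 2.89^2 = 8.3521
Step 3: db*^2 = 1.72^2 = 2.9584
Step 4: Sum = 0.2401 + 8.3521 + 2.9584 = 11.5506
Step 5: Delta E = sqrt(11.5506) = 3.4

3.4 Delta E


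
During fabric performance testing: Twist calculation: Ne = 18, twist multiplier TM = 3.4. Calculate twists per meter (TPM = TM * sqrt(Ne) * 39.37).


Formula: TPM = TM * sqrt(Ne) * 39.37
Step 1: sqrt(Ne) = sqrt(18) = 4.2426
Step 2: TM * sqrt(Ne) = 3.4 * 4.2426 = 14.4248
Step 3: TPM = 14.4248 * 39.37 = 568 twists/m

568 twists/m


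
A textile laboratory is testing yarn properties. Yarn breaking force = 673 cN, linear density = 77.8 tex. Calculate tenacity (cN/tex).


Formula: Tenacity = Breaking force / Linear density
Tenacity = 673 cN / 77.8 tex
Tenacity = 8.65 cN/tex

8.65 cN/tex


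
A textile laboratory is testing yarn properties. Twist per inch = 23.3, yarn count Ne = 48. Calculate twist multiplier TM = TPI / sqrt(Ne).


Formula: TM = TPI / sqrt(Ne)
Step 1: sqrt(Ne) = sqrt(48) = 6.9282
Step 2: TM = 23.3 / 6.9282 = 3.36

3.36 TM


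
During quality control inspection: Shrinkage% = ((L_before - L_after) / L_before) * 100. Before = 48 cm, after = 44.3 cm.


Formula: Shrinkage% = ((L_before - L_after) / L_before) * 100
Step 1: Shrinkage = 48 - 44.3 = 3.7 cm
Step 2: Shrinkage% = (3.7 / 48) * 100
Step 3: Shrinkage% = 0.077083 * 100 = 7.7083% ≈ 7.7%

7.7%


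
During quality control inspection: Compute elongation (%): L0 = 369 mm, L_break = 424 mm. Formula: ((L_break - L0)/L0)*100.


Formula: Elongation (%) = ((L_break - L0) / L0) * 100
Step 1: Extension = 424 - 369 = 55 mm
Step 2: Elongation = (55 / 369) * 100
Step 3: Elongation = 0.149051 * 100 = 14.9051% ≈ 14.9%

14.9%


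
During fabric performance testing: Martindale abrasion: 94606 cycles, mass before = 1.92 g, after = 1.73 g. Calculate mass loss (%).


Formula: Mass loss% = ((m_before - m_after) / m_before) * 100
Step 1: Mass loss = 1.92 - 1.73 = 0.19 g
Step 2: Ratio = 0.19 / 1.92 = 0.0989583
Step 3: Mass loss% = 0.0989583 * 100 = 9.89583% ≈ 9.90%

9.90%


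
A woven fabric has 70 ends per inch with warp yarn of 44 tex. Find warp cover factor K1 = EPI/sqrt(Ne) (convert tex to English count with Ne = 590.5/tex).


Formula: K1 = EPI / sqrt(Ne), with Ne = 590.5 / tex_warp
Step 1: Ne = 590.5 / 44 = 13.42
Step 2: sqrt(Ne) = sqrt(13.42) = 3.6633
Step 3: K1 = 70 / 3.6633 = 19.1

19.1


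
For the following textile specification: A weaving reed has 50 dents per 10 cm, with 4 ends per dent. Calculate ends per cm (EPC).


Formula: EPC = (dents per 10 cm * ends per dent) / 10
Step 1: Total ends per 10 cm = 50 * 4 = 200
Step 2: EPC = 200 / 10 = 20.0 ends/cm

20.0 ends/cm


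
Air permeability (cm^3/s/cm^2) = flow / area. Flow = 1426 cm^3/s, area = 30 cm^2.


Formula: Air Permeability = Airflow / Test Area
AP = 1426 cm^3/s / 30 cm^2
AP = 47.5 cm^3/s/cm^2

47.5 cm^3/s/cm^2


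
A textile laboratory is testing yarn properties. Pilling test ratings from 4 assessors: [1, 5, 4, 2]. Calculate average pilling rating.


Formula: Mean = sum / count
Sum = 1 + 5 + 4 + 2 = 12
Mean = 12 / 4 = 3.0

3.0


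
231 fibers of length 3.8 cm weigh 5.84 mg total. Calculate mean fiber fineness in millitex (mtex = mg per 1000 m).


Formula: fineness (mtex) = mass (mg) / total length (km) = (mass_mg / total_length_m) * 1000
Step 1: Convert fiber length: 3.8 cm = 0.038 m
Step 2: Total fiber length = 231 * 0.038 = 8.778 m
Step 3: Linear density = 5.84 mg / 8.778 m = 0.6653 mg/m
Step 4: fineness = 0.6653 * 1000 = 665.3 mtex

665.3 mtex


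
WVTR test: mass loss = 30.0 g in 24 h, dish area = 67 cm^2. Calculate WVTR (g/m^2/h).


Formula: WVTR = mass_loss / (area * time)
Step 1: Convert area: 67 cm^2 = 0.0067 m^2
Step 2: WVTR = 30.0 g / (0.0067 m^2 * 24 h)
Step 3: WVTR = 30.0 / 0.1608 = 186.6 g/m^2/h

186.6 g/m^2/h


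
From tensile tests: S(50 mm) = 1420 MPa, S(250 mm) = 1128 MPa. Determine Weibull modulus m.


Formula: m = ln(L1/L2) / ln(S2/S1)
Step 1: ln(L1/L2) = ln(50/250) = -1.60944
Step 2: S2/S1 = 1128/1420 = 0.79437
Step 3: ln(S2/S1) = ln(0.79437) = -0.23021
Step 4: m = -1.60944 / -0.23021 = 6.99

6.99 (Weibull m)


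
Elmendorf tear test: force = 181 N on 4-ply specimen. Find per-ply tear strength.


Formula: Per-ply strength = Total force / Number of plies
Per-ply = 181 N / 4
Per-ply = 45.25 N

45.25 N


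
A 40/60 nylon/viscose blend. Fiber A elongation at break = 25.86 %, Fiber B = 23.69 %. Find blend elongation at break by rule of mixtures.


Formula: Blend property = (fraction_A * property_A) + (fraction_B * property_B)
Step 1: Contribution A = 40/100 * 25.86 % = 10.344 %
Step 2: Contribution B = 60/100 * 23.69 % = 14.214 %
Step 3: Blend elongation at break = 10.344 + 14.214 = 24.558 %

24.558 %


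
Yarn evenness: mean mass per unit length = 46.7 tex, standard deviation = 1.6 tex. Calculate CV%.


Formula: CV% = (standard deviation / mean) * 100
Step 1: Ratio = 1.6 / 46.7 = 0.034261
Step 2: CV% = 0.034261 * 100 = 3.4261% ≈ 3.4%

3.4%


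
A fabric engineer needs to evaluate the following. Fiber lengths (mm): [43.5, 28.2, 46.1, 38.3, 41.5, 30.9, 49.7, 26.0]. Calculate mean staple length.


Formula: Mean = sum of lengths / count
Sum = 43.5 + 28.2 + 46.1 + 38.3 + 41.5 + 30.9 + 49.7 + 26.0
Sum = 304.2 mm
Mean = 304.2 / 8 = 38.03 mm

38.03 mm


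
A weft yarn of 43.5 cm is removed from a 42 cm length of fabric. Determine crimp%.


Formula: Crimp% = ((L_yarn - L_fabric) / L_fabric) * 100
Step 1: Extension = 43.5 - 42 = 1.5 cm
Step 2: Crimp% = (1.5 / 42) * 100
Step 3: Crimp% = 0.035714 * 100 = 3.5714% ≈ 3.6%

3.6%


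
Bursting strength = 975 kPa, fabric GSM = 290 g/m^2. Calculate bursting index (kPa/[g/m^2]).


Formula: Bursting Index = Bursting Strength / Fabric GSM
BI = 975 kPa / 290 g/m^2
BI = 3.362 kPa/(g/m^2)

3.362 kPa/(g/m^2)


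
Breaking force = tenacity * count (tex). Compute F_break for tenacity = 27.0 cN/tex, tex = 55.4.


Formula: Breaking force = Tenacity * Linear density
F = 27.0 cN/tex * 55.4 tex
F = 1495.80 cN

1495.80 cN


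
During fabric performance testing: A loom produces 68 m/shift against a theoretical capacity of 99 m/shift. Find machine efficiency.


Formula: Efficiency% = (Actual output / Theoretical output) * 100
Efficiency% = (68 / 99) * 100
Efficiency% = 0.686869 * 100 = 68.6869% ≈ 68.7%

68.7%


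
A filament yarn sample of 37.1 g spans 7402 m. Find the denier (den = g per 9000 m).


Formula: den = (mass_g / length_m) * 9000
Substituting: den = (37.1 / 7402) * 9000
Intermediate: 37.1 / 7402 = 0.00501216 g/m
den = 0.00501216 * 9000 = 45.1 denier

45.1 denier


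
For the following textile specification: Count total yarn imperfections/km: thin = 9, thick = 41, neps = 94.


Formula: Total = thin places + thick places + neps
Total = 9 + 41 + 94
Total = 144 imperfections/km

144 imperfections/km


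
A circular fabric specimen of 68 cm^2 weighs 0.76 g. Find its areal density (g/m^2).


Formula: GSM = mass_g / area_m2
Step 1: Convert area: 68 cm^2 = 68 / 10000 = 0.0068 m^2
Step 2: GSM = 0.76 g / 0.0068 m^2 = 111.8 g/m^2

111.8 g/m^2


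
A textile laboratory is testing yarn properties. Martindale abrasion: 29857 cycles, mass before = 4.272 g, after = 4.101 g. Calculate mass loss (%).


Formula: Mass loss% = ((m_before - m_after) / m_before) * 100
Step 1: Mass loss = 4.272 - 4.101 = 0.171 g
Step 2: Ratio = 0.171 / 4.272 = 0.0400281
Step 3: Mass loss% = 0.0400281 * 100 = 4.00281% ≈ 4.00%

4.00%


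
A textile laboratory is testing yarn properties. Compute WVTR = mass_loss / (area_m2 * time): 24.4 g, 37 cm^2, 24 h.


Formula: WVTR = mass_loss / (area * time)
Step 1: Convert area: 37 cm^2 = 0.0037 m^2
Step 2: WVTR = 24.4 g / (0.0037 m^2 * 24 h)
Step 3: WVTR = 24.4 / 0.0888 = 274.8 g/m^2/h

274.8 g/m^2/h


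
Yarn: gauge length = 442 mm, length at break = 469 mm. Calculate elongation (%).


Formula: Elongation (%) = ((L_break - L0) / L0) * 100
Step 1: Extension = 469 - 442 = 27 mm
Step 2: Elongation = (27 / 442) * 100
Step 3: Elongation = 0.061086 * 100 = 6.1086% ≈ 6.1%

6.1%


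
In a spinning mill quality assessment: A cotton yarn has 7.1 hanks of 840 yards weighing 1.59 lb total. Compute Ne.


Formula: Ne = hanks / mass_lb
Substituting: Ne = 7.1 / 1.59
Ne = 4.5

4.5 Ne


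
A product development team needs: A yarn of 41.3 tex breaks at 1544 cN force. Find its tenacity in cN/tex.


Formula: Tenacity = Breaking force / Linear density
Tenacity = 1544 cN / 41.3 tex
Tenacity = 37.38 cN/tex

37.38 cN/tex


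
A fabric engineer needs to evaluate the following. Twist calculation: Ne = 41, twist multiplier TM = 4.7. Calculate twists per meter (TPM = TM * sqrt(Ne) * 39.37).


Formula: TPM = TM * sqrt(Ne) * 39.37
Step 1: sqrt(Ne) = sqrt(41) = 6.4031
Step 2: TM * sqrt(Ne) = 4.7 * 6.4031 = 30.0946
Step 3: TPM = 30.0946 * 39.37 = 1185 twists/m

1185 twists/m


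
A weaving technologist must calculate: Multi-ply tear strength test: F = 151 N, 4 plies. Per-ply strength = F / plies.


Formula: Per-ply strength = Total force / Number of plies
Per-ply = 151 N / 4
Per-ply = 37.75 N

37.75 N


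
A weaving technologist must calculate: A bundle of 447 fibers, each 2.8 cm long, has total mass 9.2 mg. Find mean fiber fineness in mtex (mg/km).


Formula: fineness (mtex) = mass (mg) / total length (km) = (mass_mg / total_length_m) * 1000
Step 1: Convert fiber length: 2.8 cm = 0.028 m
Step 2: Total fiber length = 447 * 0.028 = 12.516 m
Step 3: Linear density = 9.2 mg / 12.516 m = 0.7351 mg/m
Step 4: fineness = 0.7351 * 1000 = 735.1 mtex

735.1 mtex


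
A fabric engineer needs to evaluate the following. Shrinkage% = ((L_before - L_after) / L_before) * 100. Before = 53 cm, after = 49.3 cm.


Formula: Shrinkage% = ((L_before - L_after) / L_before) * 100
Step 1: Shrinkage = 53 - 49.3 = 3.7 cm
Step 2: Shrinkage% = (3.7 / 53) * 100
Step 3: Shrinkage% = 0.069811 * 100 = 6.9811% ≈ 7.0%

7.0%


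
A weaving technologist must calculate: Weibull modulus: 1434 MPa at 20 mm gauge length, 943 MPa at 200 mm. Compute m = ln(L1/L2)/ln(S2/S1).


Formula: m = ln(L1/L2) / ln(S2/S1)
Step 1: ln(L1/L2) = ln(20/200) = -2.30259
Step 2: S2/S1 = 943/1434 = 0.6576
Step 3: ln(S2/S1) = ln(0.6576) = -0.41916
Step 4: m = -2.30259 / -0.41916 = 5.49

5.49 (Weibull m)


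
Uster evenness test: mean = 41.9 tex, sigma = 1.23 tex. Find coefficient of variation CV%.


Formula: CV% = (standard deviation / mean) * 100
Step 1: Ratio = 1.23 / 41.9 = 0.029356
Step 2: CV% = 0.029356 * 100 = 2.9356% ≈ 2.9%

2.9%


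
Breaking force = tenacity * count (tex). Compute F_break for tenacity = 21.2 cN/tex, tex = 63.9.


Formula: Breaking force = Tenacity * Linear density
F = 21.2 cN/tex * 63.9 tex
F = 1354.68 cN

1354.68 cN


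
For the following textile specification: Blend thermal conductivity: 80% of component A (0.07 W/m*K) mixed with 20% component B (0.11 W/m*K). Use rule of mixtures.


Formula: Blend property = (fraction_A * property_A) + (fraction_B * property_B)
Step 1: Contribution A = 80/100 * 0.07 W/m*K = 0.056 W/m*K
Step 2: Contribution B = 20/100 * 0.11 W/m*K = 0.022 W/m*K
Step 3: Blend thermal conductivity = 0.056 + 0.022 = 0.078 W/m*K

0.078 W/m*K


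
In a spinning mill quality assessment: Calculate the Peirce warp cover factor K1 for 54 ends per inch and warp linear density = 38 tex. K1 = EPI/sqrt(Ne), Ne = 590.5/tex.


Formula: K1 = EPI / sqrt(Ne), with Ne = 590.5 / tex_warp
Step 1: Ne = 590.5 / 38 = 15.539
Step 2: sqrt(Ne) = sqrt(15.539) = 3.942
Step 3: K1 = 54 / 3.942 = 13.7

13.7


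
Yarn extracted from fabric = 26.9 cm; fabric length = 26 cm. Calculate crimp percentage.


Formula: Crimp% = ((L_yarn - L_fabric) / L_fabric) * 100
Step 1: Extension = 26.9 - 26 = 0.9 cm
Step 2: Crimp% = (0.9 / 26) * 100
Step 3: Crimp% = 0.034615 * 100 = 3.4615% ≈ 3.5%

3.5%


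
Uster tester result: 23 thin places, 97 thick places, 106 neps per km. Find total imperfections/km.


Formula: Total = thin places + thick places + neps
Total = 23 + 97 + 106
Total = 226 imperfections/km

226 imperfections/km


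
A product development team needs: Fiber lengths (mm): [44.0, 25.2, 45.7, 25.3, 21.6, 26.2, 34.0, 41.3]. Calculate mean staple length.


Formula: Mean = sum of lengths / count
Sum = 44.0 + 25.2 + 45.7 + 25.3 + 21.6 + 26.2 + 34.0 + 41.3
Sum = 263.3 mm
Mean = 263.3 / 8 = 32.91 mm

32.91 mm


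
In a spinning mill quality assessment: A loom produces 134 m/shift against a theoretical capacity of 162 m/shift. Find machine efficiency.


Formula: Efficiency% = (Actual output / Theoretical output) * 100
Efficiency% = (134 / 162) * 100
Efficiency% = 0.82716 * 100 = 82.716% ≈ 82.7%

82.7%


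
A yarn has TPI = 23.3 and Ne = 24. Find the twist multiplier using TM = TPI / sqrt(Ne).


Formula: TM = TPI / sqrt(Ne)
Step 1: sqrt(Ne) = sqrt(24) = 4.899
Step 2: TM = 23.3 / 4.899 = 4.76

4.76 TM


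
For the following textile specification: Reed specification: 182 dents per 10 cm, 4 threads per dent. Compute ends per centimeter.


Formula: EPC = (dents per 10 cm * ends per dent) / 10
Step 1: Total ends per 10 cm = 182 * 4 = 728
Step 2: EPC = 728 / 10 = 72.8 ends/cm

72.8 ends/cm


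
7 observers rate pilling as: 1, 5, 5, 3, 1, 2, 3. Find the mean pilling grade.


Formula: Mean = sum / count
Sum = 1 + 5 + 5 + 3 + 1 + 2 + 3 = 20
Mean = 20 / 7 = 2.9

2.9


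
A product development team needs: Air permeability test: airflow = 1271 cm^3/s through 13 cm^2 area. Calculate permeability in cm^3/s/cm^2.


Formula: Air Permeability = Airflow / Test Area
AP = 1271 cm^3/s / 13 cm^2
AP = 97.8 cm^3/s/cm^2

97.8 cm^3/s/cm^2


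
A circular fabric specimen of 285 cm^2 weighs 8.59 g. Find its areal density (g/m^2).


Formula: GSM = mass_g / area_m2
Step 1: Convert area: 285 cm^2 = 285 / 10000 = 0.0285 m^2
Step 2: GSM = 8.59 g / 0.0285 m^2 = 301.4 g/m^2

301.4 g/m^2


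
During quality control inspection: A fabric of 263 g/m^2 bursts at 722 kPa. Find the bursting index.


Formula: Bursting Index = Bursting Strength / Fabric GSM
BI = 722 kPa / 263 g/m^2
BI = 2.745 kPa/(g/m^2)

2.745 kPa/(g/m^2)


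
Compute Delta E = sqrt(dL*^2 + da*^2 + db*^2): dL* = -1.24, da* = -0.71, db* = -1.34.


Formula: Delta E = sqrt(dL*^2 + da*^2 + db*^2)
Step 1: dL*^2 = (-1.24)^2 = 1.5376
Step 2: da*^2 = (-0.71)^2 = 0.5041
Step 3: db*^2 = (-1.34)^2 = 1.7956
Step 4: Sum = 1.5376 + 0.5041 + 1.7956 = 3.8373
Step 5: Delta E = sqrt(3.8373) = 1.96

1.96 Delta E


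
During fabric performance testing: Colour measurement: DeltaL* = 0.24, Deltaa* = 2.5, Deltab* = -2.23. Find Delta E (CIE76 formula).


Formula: Delta E = sqrt(dL*^2 + da*^2 + db*^2)
Step 1: dL*^2 = 0.24^2 = 0.0576
Step 2: da*^2 = 2.5^2 = 6.25
Step 3: db*^2 = (-2.23)^2 = 4.9729
Step 4: Sum = 0.0576 + 6.25 + 4.9729 = 11.2805
Step 5: Delta E = sqrt(11.2805) = 3.36

3.36 Delta E


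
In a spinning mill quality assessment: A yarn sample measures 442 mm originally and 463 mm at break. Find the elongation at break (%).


Formula: Elongation (%) = ((L_break - L0) / L0) * 100
Step 1: Extension = 463 - 442 = 21 mm
Step 2: Elongation = (21 / 442) * 100
Step 3: Elongation = 0.047511 * 100 = 4.7511% ≈ 4.8%

4.8%


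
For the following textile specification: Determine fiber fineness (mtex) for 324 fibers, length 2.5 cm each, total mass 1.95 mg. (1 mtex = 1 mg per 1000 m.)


Formula: fineness (mtex) = mass (mg) / total length (km) = (mass_mg / total_length_m) * 1000
Step 1: Convert fiber length: 2.5 cm = 0.025 m
Step 2: Total fiber length = 324 * 0.025 = 8.1 m
Step 3: Linear density = 1.95 mg / 8.1 m = 0.2407 mg/m
Step 4: fineness = 0.2407 * 1000 = 240.7 mtex

240.7 mtex


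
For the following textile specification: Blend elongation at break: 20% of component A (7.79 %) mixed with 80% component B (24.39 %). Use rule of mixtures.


Formula: Blend property = (fraction_A * property_A) + (fraction_B * property_B)
Step 1: Contribution A = 20/100 * 7.79 % = 1.558 %
Step 2: Contribution B = 80/100 * 24.39 % = 19.512 %
Step 3: Blend elongation at break = 1.558 + 19.512 = 21.07 %

21.07 %


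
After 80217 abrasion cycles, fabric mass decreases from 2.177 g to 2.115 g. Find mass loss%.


Formula: Mass loss% = ((m_before - m_after) / m_before) * 100
Step 1: Mass loss = 2.177 - 2.115 = 0.062 g
Step 2: Ratio = 0.062 / 2.177 = 0.0284796
Step 3: Mass loss% = 0.0284796 * 100 = 2.84796% ≈ 2.85%

2.85%


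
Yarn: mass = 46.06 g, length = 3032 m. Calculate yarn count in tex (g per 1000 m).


Formula: Tex = (mass_g / length_m) * 1000
Substituting: Tex = (46.06 / 3032) * 1000
Intermediate: 46.06 / 3032 = 0.01519129 g/m
Tex = 0.01519129 * 1000 = 15.19 tex

15.19 tex


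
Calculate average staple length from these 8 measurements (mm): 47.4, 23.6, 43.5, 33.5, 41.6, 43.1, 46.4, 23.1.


Formula: Mean = sum of lengths / count
Sum = 47.4 + 23.6 + 43.5 + 33.5 + 41.6 + 43.1 + 46.4 + 23.1
Sum = 302.2 mm
Mean = 302.2 / 8 = 37.78 mm

37.78 mm


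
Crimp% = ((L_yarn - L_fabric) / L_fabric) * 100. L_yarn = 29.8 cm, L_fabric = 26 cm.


Formula: Crimp% = ((L_yarn - L_fabric) / L_fabric) * 100
Step 1: Extension = 29.8 - 26 = 3.8 cm
Step 2: Crimp% = (3.8 / 26) * 100
Step 3: Crimp% = 0.146154 * 100 = 14.6154% ≈ 14.6%

14.6%


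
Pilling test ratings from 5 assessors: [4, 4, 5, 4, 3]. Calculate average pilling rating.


Formula: Mean = sum / count
Sum = 4 + 4 + 5 + 4 + 3 = 20
Mean = 20 / 5 = 4.0

4.0


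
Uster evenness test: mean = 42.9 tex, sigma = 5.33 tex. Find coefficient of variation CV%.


Formula: CV% = (standard deviation / mean) * 100
Step 1: Ratio = 5.33 / 42.9 = 0.124242
Step 2: CV% = 0.124242 * 100 = 12.4242% ≈ 12.4%

12.4%


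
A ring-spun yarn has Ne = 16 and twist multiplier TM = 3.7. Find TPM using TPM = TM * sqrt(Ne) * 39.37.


Formula: TPM = TM * sqrt(Ne) * 39.37
Step 1: sqrt(Ne) = sqrt(16) = 4
Step 2: TM * sqrt(Ne) = 3.7 * 4 = 14.8
Step 3: TPM = 14.8 * 39.37 = 583 twists/m

583 twists/m


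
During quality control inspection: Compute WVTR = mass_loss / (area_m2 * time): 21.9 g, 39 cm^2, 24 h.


Formula: WVTR = mass_loss / (area * time)
Step 1: Convert area: 39 cm^2 = 0.0039 m^2
Step 2: WVTR = 21.9 g / (0.0039 m^2 * 24 h)
Step 3: WVTR = 21.9 / 0.0936 = 234.0 g/m^2/h

234.0 g/m^2/h


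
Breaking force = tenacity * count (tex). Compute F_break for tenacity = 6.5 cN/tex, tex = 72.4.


Formula: Breaking force = Tenacity * Linear density
F = 6.5 cN/tex * 72.4 tex
F = 470.60 cN

470.60 cN


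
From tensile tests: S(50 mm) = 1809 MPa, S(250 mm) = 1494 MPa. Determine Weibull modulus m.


Formula: m = ln(L1/L2) / ln(S2/S1)
Step 1: ln(L1/L2) = ln(50/250) = -1.60944
Step 2: S2/S1 = 1494/1809 = 0.82587
Step 3: ln(S2/S1) = ln(0.82587) = -0.19132
Step 4: m = -1.60944 / -0.19132 = 8.41

8.41 (Weibull m)


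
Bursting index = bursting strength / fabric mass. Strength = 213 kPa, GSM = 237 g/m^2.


Formula: Bursting Index = Bursting Strength / Fabric GSM
BI = 213 kPa / 237 g/m^2
BI = 0.899 kPa/(g/m^2)

0.899 kPa/(g/m^2)


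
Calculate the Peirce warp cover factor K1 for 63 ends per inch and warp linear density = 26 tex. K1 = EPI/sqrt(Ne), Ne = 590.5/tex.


Formula: K1 = EPI / sqrt(Ne), with Ne = 590.5 / tex_warp
Step 1: Ne = 590.5 / 26 = 22.712
Step 2: sqrt(Ne) = sqrt(22.712) = 4.7657
Step 3: K1 = 63 / 4.7657 = 13.2

13.2


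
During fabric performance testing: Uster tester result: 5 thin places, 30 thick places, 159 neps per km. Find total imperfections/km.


Formula: Total = thin places + thick places + neps
Total = 5 + 30 + 159
Total = 194 imperfections/km

194 imperfections/km


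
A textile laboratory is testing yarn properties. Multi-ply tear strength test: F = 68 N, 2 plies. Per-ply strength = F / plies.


Formula: Per-ply strength = Total force / Number of plies
Per-ply = 68 N / 2
Per-ply = 34 N

34 N


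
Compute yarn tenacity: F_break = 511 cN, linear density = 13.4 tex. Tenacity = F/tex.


Formula: Tenacity = Breaking force / Linear density
Tenacity = 511 cN / 13.4 tex
Tenacity = 38.13 cN/tex

38.13 cN/tex


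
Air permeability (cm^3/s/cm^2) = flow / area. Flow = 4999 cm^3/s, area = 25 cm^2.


Formula: Air Permeability = Airflow / Test Area
AP = 4999 cm^3/s / 25 cm^2
AP = 200.0 cm^3/s/cm^2

200.0 cm^3/s/cm^2


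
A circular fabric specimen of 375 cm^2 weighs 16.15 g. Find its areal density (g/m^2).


Formula: GSM = mass_g / area_m2
Step 1: Convert area: 375 cm^2 = 375 / 10000 = 0.0375 m^2
Step 2: GSM = 16.15 g / 0.0375 m^2 = 430.7 g/m^2

430.7 g/m^2


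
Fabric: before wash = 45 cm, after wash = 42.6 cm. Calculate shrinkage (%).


Formula: Shrinkage% = ((L_before - L_after) / L_before) * 100
Step 1: Shrinkage = 45 - 42.6 = 2.4 cm
Step 2: Shrinkage% = (2.4 / 45) * 100
Step 3: Shrinkage% = 0.053333 * 100 = 5.3333% ≈ 5.3%

5.3%


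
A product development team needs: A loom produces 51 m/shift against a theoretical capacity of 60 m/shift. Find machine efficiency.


Formula: Efficiency% = (Actual output / Theoretical output) * 100
Efficiency% = (51 / 60) * 100
Efficiency% = 0.85 * 100 = 85.0%

85.0%


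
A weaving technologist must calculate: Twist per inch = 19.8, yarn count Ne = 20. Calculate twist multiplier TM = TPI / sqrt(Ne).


Formula: TM = TPI / sqrt(Ne)
Step 1: sqrt(Ne) = sqrt(20) = 4.4721
Step 2: TM = 19.8 / 4.4721 = 4.43

4.43 TM


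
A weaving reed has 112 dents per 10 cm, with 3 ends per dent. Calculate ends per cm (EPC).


Formula: EPC = (dents per 10 cm * ends per dent) / 10
Step 1: Total ends per 10 cm = 112 * 3 = 336
Step 2: EPC = 336 / 10 = 33.6 ends/cm

33.6 ends/cm


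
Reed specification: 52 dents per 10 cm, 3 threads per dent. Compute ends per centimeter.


Formula: EPC = (dents per 10 cm * ends per dent) / 10
Step 1: Total ends per 10 cm = 52 * 3 = 156
Step 2: EPC = 156 / 10 = 15.6 ends/cm

15.6 ends/cm


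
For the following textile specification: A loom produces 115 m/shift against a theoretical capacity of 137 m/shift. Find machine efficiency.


Formula: Efficiency% = (Actual output / Theoretical output) * 100
Efficiency% = (115 / 137) * 100
Efficiency% = 0.839416 * 100 = 83.9416% ≈ 83.9%

83.9%


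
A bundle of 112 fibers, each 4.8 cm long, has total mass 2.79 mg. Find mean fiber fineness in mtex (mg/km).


Formula: fineness (mtex) = mass (mg) / total length (km) = (mass_mg / total_length_m) * 1000
Step 1: Convert fiber length: 4.8 cm = 0.048 m
Step 2: Total fiber length = 112 * 0.048 = 5.376 m
Step 3: Linear density = 2.79 mg / 5.376 m = 0.5190 mg/m
Step 4: fineness = 0.5190 * 1000 = 519.0 mtex

519.0 mtex


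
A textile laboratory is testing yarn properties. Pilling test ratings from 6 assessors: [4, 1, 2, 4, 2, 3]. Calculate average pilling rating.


Formula: Mean = sum / count
Sum = 4 + 1 + 2 + 4 + 2 + 3 = 16
Mean = 16 / 6 = 2.7

2.7


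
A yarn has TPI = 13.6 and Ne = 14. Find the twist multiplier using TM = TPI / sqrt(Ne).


Formula: TM = TPI / sqrt(Ne)
Step 1: sqrt(Ne) = sqrt(14) = 3.7417
Step 2: TM = 13.6 / 3.7417 = 3.63

3.63 TM


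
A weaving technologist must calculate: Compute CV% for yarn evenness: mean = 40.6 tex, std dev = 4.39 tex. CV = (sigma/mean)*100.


Formula: CV% = (standard deviation / mean) * 100
Step 1: Ratio = 4.39 / 40.6 = 0.108128
Step 2: CV% = 0.108128 * 100 = 10.8128% ≈ 10.8%

10.8%


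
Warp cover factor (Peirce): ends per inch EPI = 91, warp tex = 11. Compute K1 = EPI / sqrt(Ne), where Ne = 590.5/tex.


Formula: K1 = EPI / sqrt(Ne), with Ne = 590.5 / tex_warp
Step 1: Ne = 590.5 / 11 = 53.682
Step 2: sqrt(Ne) = sqrt(53.682) = 7.3268
Step 3: K1 = 91 / 7.3268 = 12.4

12.4


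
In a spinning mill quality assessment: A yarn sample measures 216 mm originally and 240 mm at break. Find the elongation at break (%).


Formula: Elongation (%) = ((L_break - L0) / L0) * 100
Step 1: Extension = 240 - 216 = 24 mm
Step 2: Elongation = (24 / 216) * 100
Step 3: Elongation = 0.111111 * 100 = 11.1111% ≈ 11.1%

11.1%


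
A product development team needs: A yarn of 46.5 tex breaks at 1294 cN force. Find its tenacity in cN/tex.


Formula: Tenacity = Breaking force / Linear density
Tenacity = 1294 cN / 46.5 tex
Tenacity = 27.83 cN/tex

27.83 cN/tex


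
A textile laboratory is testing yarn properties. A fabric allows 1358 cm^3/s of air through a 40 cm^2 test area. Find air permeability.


Formula: Air Permeability = Airflow / Test Area
AP = 1358 cm^3/s / 40 cm^2
AP = 34.0 cm^3/s/cm^2

34.0 cm^3/s/cm^2


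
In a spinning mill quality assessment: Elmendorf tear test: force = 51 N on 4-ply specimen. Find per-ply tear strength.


Formula: Per-ply strength = Total force / Number of plies
Per-ply = 51 N / 4
Per-ply = 12.75 N

12.75 N


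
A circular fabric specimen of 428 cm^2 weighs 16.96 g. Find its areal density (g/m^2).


Formula: GSM = mass_g / area_m2
Step 1: Convert area: 428 cm^2 = 428 / 10000 = 0.0428 m^2
Step 2: GSM = 16.96 g / 0.0428 m^2 = 396.3 g/m^2

396.3 g/m^2


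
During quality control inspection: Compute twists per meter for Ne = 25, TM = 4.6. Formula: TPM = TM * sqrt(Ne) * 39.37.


Formula: TPM = TM * sqrt(Ne) * 39.37
Step 1: sqrt(Ne) = sqrt(25) = 5
Step 2: TM * sqrt(Ne) = 4.6 * 5 = 23
Step 3: TPM = 23 * 39.37 = 906 twists/m

906 twists/m


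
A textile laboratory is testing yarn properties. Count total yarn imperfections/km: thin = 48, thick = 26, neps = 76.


Formula: Total = thin places + thick places + neps
Total = 48 + 26 + 76
Total = 150 imperfections/km

150 imperfections/km


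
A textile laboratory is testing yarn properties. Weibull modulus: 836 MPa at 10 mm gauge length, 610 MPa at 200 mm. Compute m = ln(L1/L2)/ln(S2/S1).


Formula: m = ln(L1/L2) / ln(S2/S1)
Step 1: ln(L1/L2) = ln(10/200) = -2.99573
Step 2: S2/S1 = 610/836 = 0.72967
Step 3: ln(S2/S1) = ln(0.72967) = -0.31516
Step 4: m = -2.99573 / -0.31516 = 9.51

9.51 (Weibull m)


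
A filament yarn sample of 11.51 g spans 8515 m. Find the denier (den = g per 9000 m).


Formula: den = (mass_g / length_m) * 9000
Substituting: den = (11.51 / 8515) * 9000
Intermediate: 11.51 / 8515 = 0.00135173 g/m
den = 0.00135173 * 9000 = 12.2 denier

12.2 denier


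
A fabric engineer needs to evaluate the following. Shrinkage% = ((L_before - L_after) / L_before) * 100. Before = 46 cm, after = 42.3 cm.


Formula: Shrinkage% = ((L_before - L_after) / L_before) * 100
Step 1: Shrinkage = 46 - 42.3 = 3.7 cm
Step 2: Shrinkage% = (3.7 / 46) * 100
Step 3: Shrinkage% = 0.080435 * 100 = 8.0435% ≈ 8.0%

8.0%


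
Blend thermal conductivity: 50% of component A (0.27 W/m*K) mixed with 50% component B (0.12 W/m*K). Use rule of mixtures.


Formula: Blend property = (fraction_A * property_A) + (fraction_B * property_B)
Step 1: Contribution A = 50/100 * 0.27 W/m*K = 0.135 W/m*K
Step 2: Contribution B = 50/100 * 0.12 W/m*K = 0.06 W/m*K
Step 3: Blend thermal conductivity = 0.135 + 0.06 = 0.195 W/m*K

0.195 W/m*K


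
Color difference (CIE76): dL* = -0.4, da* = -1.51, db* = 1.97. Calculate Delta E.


Formula: Delta E = sqrt(dL*^2 + da*^2 + db*^2)
Step 1: dL*^2 = (-0.4)^2 = 0.16
Step 2: da*^2 = (-1.51)^2 = 2.2801
Step 3: db*^2 = 1.97^2 = 3.8809
Step 4: Sum = 0.16 + 2.2801 + 3.8809 = 6.321
Step 5: Delta E = sqrt(6.321) = 2.51

2.51 Delta E


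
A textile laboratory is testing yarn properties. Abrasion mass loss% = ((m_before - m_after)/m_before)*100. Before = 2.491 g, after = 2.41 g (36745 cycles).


Formula: Mass loss% = ((m_before - m_after) / m_before) * 100
Step 1: Mass loss = 2.491 - 2.41 = 0.081 g
Step 2: Ratio = 0.081 / 2.491 = 0.0325171
Step 3: Mass loss% = 0.0325171 * 100 = 3.25171% ≈ 3.25%

3.25%


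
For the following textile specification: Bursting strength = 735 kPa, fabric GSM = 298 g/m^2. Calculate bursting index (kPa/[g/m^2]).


Formula: Bursting Index = Bursting Strength / Fabric GSM
BI = 735 kPa / 298 g/m^2
BI = 2.466 kPa/(g/m^2)

2.466 kPa/(g/m^2)


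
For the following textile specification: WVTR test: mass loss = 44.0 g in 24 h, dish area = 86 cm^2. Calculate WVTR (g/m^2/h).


Formula: WVTR = mass_loss / (area * time)
Step 1: Convert area: 86 cm^2 = 0.0086 m^2
Step 2: WVTR = 44.0 g / (0.0086 m^2 * 24 h)
Step 3: WVTR = 44.0 / 0.2064 = 213.2 g/m^2/h

213.2 g/m^2/h


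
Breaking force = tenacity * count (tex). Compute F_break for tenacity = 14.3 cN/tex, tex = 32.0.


Formula: Breaking force = Tenacity * Linear density
F = 14.3 cN/tex * 32.0 tex
F = 457.60 cN

457.60 cN
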